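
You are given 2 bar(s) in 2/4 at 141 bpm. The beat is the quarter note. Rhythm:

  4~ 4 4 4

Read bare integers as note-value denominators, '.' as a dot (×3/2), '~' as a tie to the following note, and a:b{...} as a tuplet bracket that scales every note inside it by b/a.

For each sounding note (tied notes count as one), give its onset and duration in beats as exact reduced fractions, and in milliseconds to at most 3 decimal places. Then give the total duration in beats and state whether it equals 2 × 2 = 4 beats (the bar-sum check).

1) 0.0ms=0b +851.064ms=2b
2) 851.064ms=2b +425.532ms=1b
3) 1276.596ms=3b +425.532ms=1b
Σ=4b of 4 (141bpm 2/4) — PASS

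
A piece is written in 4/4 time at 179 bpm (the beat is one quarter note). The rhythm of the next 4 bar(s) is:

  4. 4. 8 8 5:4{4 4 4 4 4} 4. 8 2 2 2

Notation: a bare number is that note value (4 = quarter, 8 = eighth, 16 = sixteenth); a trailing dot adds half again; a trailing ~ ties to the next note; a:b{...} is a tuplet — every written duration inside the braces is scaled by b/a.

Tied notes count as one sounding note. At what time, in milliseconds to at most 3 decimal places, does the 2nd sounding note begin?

note 2 onset = 3/2b = 502.793ms

1. 0.0ms @ 0 + 502.793ms (3/2)
2. 502.793ms @ 3/2 + 502.793ms (3/2)
3. 1005.587ms @ 3 + 167.598ms (1/2)
4. 1173.184ms @ 7/2 + 167.598ms (1/2)
5. 1340.782ms @ 4 + 268.156ms (4/5)
6. 1608.939ms @ 24/5 + 268.156ms (4/5)
7. 1877.095ms @ 28/5 + 268.156ms (4/5)
8. 2145.251ms @ 32/5 + 268.156ms (4/5)
9. 2413.408ms @ 36/5 + 268.156ms (4/5)
10. 2681.564ms @ 8 + 502.793ms (3/2)
11. 3184.358ms @ 19/2 + 167.598ms (1/2)
12. 3351.955ms @ 10 + 670.391ms (2)
13. 4022.346ms @ 12 + 670.391ms (2)
14. 4692.737ms @ 14 + 670.391ms (2)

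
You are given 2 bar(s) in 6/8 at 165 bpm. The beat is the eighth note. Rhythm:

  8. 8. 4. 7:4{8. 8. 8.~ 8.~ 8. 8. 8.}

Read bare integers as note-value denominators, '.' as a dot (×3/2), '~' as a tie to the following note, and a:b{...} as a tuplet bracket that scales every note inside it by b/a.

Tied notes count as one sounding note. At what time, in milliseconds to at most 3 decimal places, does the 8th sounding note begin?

1. 0.0ms @ 0 + 545.455ms (3/2)
2. 545.455ms @ 3/2 + 545.455ms (3/2)
3. 1090.909ms @ 3 + 1090.909ms (3)
4. 2181.818ms @ 6 + 311.688ms (6/7)
5. 2493.506ms @ 48/7 + 311.688ms (6/7)
6. 2805.195ms @ 54/7 + 935.065ms (18/7)
7. 3740.26ms @ 72/7 + 311.688ms (6/7)
8. 4051.948ms @ 78/7 + 311.688ms (6/7)

note 8 onset = 78/7b = 4051.948ms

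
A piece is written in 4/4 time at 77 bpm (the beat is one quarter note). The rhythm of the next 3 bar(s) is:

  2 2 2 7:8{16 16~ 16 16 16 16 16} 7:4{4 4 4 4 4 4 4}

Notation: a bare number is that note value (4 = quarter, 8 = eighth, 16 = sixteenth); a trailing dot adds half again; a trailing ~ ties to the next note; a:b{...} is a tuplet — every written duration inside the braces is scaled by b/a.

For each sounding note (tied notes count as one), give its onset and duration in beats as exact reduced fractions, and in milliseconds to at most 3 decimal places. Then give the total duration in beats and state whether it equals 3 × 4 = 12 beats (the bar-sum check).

1) 0.0ms=0b +1558.442ms=2b
2) 1558.442ms=2b +1558.442ms=2b
3) 3116.883ms=4b +1558.442ms=2b
4) 4675.325ms=6b +222.635ms=2/7b
5) 4897.959ms=44/7b +445.269ms=4/7b
6) 5343.228ms=48/7b +222.635ms=2/7b
7) 5565.863ms=50/7b +222.635ms=2/7b
8) 5788.497ms=52/7b +222.635ms=2/7b
9) 6011.132ms=54/7b +222.635ms=2/7b
10) 6233.766ms=8b +445.269ms=4/7b
11) 6679.035ms=60/7b +445.269ms=4/7b
12) 7124.304ms=64/7b +445.269ms=4/7b
13) 7569.573ms=68/7b +445.269ms=4/7b
14) 8014.842ms=72/7b +445.269ms=4/7b
15) 8460.111ms=76/7b +445.269ms=4/7b
16) 8905.38ms=80/7b +445.269ms=4/7b
Σ=12b of 12 (77bpm 4/4) — PASS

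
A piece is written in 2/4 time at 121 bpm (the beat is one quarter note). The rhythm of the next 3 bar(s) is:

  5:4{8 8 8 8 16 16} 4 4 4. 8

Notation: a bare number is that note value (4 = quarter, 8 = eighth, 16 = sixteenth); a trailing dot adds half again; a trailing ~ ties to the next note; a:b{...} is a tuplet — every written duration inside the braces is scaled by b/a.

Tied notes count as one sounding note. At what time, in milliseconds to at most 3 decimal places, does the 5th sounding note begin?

note 5 onset = 8/5b = 793.388ms

1. 0.0ms @ 0 + 198.347ms (2/5)
2. 198.347ms @ 2/5 + 198.347ms (2/5)
3. 396.694ms @ 4/5 + 198.347ms (2/5)
4. 595.041ms @ 6/5 + 198.347ms (2/5)
5. 793.388ms @ 8/5 + 99.174ms (1/5)
6. 892.562ms @ 9/5 + 99.174ms (1/5)
7. 991.736ms @ 2 + 495.868ms (1)
8. 1487.603ms @ 3 + 495.868ms (1)
9. 1983.471ms @ 4 + 743.802ms (3/2)
10. 2727.273ms @ 11/2 + 247.934ms (1/2)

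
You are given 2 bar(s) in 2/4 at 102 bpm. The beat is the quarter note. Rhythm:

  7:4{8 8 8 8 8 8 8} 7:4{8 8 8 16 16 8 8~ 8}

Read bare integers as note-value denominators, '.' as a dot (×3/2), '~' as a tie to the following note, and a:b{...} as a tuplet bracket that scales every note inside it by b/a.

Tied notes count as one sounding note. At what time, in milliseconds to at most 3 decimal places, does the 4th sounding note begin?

note 4 onset = 6/7b = 504.202ms

1. 0.0ms @ 0 + 168.067ms (2/7)
2. 168.067ms @ 2/7 + 168.067ms (2/7)
3. 336.134ms @ 4/7 + 168.067ms (2/7)
4. 504.202ms @ 6/7 + 168.067ms (2/7)
5. 672.269ms @ 8/7 + 168.067ms (2/7)
6. 840.336ms @ 10/7 + 168.067ms (2/7)
7. 1008.403ms @ 12/7 + 168.067ms (2/7)
8. 1176.471ms @ 2 + 168.067ms (2/7)
9. 1344.538ms @ 16/7 + 168.067ms (2/7)
10. 1512.605ms @ 18/7 + 168.067ms (2/7)
11. 1680.672ms @ 20/7 + 84.034ms (1/7)
12. 1764.706ms @ 3 + 84.034ms (1/7)
13. 1848.739ms @ 22/7 + 168.067ms (2/7)
14. 2016.807ms @ 24/7 + 336.134ms (4/7)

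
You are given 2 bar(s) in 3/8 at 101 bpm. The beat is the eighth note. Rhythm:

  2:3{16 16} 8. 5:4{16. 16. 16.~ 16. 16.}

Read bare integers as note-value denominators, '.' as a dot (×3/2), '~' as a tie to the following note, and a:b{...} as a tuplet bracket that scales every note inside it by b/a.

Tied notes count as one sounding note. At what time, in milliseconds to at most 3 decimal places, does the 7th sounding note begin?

1. 0.0ms @ 0 + 445.545ms (3/4)
2. 445.545ms @ 3/4 + 445.545ms (3/4)
3. 891.089ms @ 3/2 + 891.089ms (3/2)
4. 1782.178ms @ 3 + 356.436ms (3/5)
5. 2138.614ms @ 18/5 + 356.436ms (3/5)
6. 2495.05ms @ 21/5 + 712.871ms (6/5)
7. 3207.921ms @ 27/5 + 356.436ms (3/5)

note 7 onset = 27/5b = 3207.921ms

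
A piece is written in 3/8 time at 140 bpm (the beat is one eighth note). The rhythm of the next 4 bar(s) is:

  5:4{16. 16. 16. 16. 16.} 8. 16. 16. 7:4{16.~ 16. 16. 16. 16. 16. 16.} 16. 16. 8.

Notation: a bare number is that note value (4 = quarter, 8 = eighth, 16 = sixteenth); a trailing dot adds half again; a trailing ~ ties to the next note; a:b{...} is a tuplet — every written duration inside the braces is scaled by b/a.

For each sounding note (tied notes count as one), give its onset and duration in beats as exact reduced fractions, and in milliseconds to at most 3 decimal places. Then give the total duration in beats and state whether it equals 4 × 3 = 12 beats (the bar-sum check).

1) 0.0ms=0b +257.143ms=3/5b
2) 257.143ms=3/5b +257.143ms=3/5b
3) 514.286ms=6/5b +257.143ms=3/5b
4) 771.429ms=9/5b +257.143ms=3/5b
5) 1028.571ms=12/5b +257.143ms=3/5b
6) 1285.714ms=3b +642.857ms=3/2b
7) 1928.571ms=9/2b +321.429ms=3/4b
8) 2250.0ms=21/4b +321.429ms=3/4b
9) 2571.429ms=6b +367.347ms=6/7b
10) 2938.776ms=48/7b +183.673ms=3/7b
11) 3122.449ms=51/7b +183.673ms=3/7b
12) 3306.122ms=54/7b +183.673ms=3/7b
13) 3489.796ms=57/7b +183.673ms=3/7b
14) 3673.469ms=60/7b +183.673ms=3/7b
15) 3857.143ms=9b +321.429ms=3/4b
16) 4178.571ms=39/4b +321.429ms=3/4b
17) 4500.0ms=21/2b +642.857ms=3/2b
Σ=12b of 12 (140bpm 3/8) — PASS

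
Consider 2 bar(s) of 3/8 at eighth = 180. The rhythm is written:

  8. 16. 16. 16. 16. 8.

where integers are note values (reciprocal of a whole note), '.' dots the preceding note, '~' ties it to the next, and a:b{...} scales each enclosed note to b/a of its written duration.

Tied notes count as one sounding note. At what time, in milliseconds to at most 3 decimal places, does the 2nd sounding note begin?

1. 0.0ms @ 0 + 500.0ms (3/2)
2. 500.0ms @ 3/2 + 250.0ms (3/4)
3. 750.0ms @ 9/4 + 250.0ms (3/4)
4. 1000.0ms @ 3 + 250.0ms (3/4)
5. 1250.0ms @ 15/4 + 250.0ms (3/4)
6. 1500.0ms @ 9/2 + 500.0ms (3/2)

note 2 onset = 3/2b = 500.0ms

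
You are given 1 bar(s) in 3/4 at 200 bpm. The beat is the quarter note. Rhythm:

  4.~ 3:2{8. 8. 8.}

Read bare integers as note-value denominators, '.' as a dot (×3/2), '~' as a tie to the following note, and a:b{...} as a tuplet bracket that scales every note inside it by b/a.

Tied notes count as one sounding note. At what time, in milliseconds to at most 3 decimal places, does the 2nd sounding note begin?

1. 0.0ms @ 0 + 600.0ms (2)
2. 600.0ms @ 2 + 150.0ms (1/2)
3. 750.0ms @ 5/2 + 150.0ms (1/2)

note 2 onset = 2b = 600.0ms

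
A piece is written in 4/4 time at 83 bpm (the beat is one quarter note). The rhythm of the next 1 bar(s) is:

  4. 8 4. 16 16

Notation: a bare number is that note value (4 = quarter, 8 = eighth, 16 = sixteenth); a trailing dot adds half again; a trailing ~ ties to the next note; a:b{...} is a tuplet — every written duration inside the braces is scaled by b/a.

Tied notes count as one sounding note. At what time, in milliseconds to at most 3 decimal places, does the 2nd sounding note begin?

1. 0.0ms @ 0 + 1084.337ms (3/2)
2. 1084.337ms @ 3/2 + 361.446ms (1/2)
3. 1445.783ms @ 2 + 1084.337ms (3/2)
4. 2530.12ms @ 7/2 + 180.723ms (1/4)
5. 2710.843ms @ 15/4 + 180.723ms (1/4)

note 2 onset = 3/2b = 1084.337ms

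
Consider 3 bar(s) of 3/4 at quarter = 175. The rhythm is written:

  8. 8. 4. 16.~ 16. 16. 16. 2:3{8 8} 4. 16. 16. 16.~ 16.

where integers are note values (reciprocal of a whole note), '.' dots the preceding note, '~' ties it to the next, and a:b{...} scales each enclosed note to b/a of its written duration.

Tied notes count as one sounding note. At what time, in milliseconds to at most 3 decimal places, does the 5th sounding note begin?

note 5 onset = 15/4b = 1285.714ms

1. 0.0ms @ 0 + 257.143ms (3/4)
2. 257.143ms @ 3/4 + 257.143ms (3/4)
3. 514.286ms @ 3/2 + 514.286ms (3/2)
4. 1028.571ms @ 3 + 257.143ms (3/4)
5. 1285.714ms @ 15/4 + 128.571ms (3/8)
6. 1414.286ms @ 33/8 + 128.571ms (3/8)
7. 1542.857ms @ 9/2 + 257.143ms (3/4)
8. 1800.0ms @ 21/4 + 257.143ms (3/4)
9. 2057.143ms @ 6 + 514.286ms (3/2)
10. 2571.429ms @ 15/2 + 128.571ms (3/8)
11. 2700.0ms @ 63/8 + 128.571ms (3/8)
12. 2828.571ms @ 33/4 + 257.143ms (3/4)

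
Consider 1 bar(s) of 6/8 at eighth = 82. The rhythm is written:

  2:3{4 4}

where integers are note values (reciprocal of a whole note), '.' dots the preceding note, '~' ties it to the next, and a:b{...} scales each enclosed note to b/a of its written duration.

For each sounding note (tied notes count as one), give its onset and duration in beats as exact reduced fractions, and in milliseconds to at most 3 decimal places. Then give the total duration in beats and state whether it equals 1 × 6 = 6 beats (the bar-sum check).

1) 0.0ms=0b +2195.122ms=3b
2) 2195.122ms=3b +2195.122ms=3b
Σ=6b of 6 (82bpm 6/8) — PASS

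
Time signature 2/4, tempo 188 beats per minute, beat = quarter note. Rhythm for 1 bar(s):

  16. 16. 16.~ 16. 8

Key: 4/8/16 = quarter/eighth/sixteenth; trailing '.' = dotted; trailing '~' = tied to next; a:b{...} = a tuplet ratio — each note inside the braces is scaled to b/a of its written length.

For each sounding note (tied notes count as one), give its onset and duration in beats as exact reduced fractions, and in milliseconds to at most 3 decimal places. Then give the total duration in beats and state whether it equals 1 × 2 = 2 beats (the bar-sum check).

1) 0.0ms=0b +119.681ms=3/8b
2) 119.681ms=3/8b +119.681ms=3/8b
3) 239.362ms=3/4b +239.362ms=3/4b
4) 478.723ms=3/2b +159.574ms=1/2b
Σ=2b of 2 (188bpm 2/4) — PASS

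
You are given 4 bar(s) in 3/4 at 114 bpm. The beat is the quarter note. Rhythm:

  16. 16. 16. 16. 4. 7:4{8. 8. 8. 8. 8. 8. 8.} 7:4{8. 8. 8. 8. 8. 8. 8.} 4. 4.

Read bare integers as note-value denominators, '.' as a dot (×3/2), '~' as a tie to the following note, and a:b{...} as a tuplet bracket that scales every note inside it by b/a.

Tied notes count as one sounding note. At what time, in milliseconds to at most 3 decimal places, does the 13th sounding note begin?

note 13 onset = 6b = 3157.895ms

1. 0.0ms @ 0 + 197.368ms (3/8)
2. 197.368ms @ 3/8 + 197.368ms (3/8)
3. 394.737ms @ 3/4 + 197.368ms (3/8)
4. 592.105ms @ 9/8 + 197.368ms (3/8)
5. 789.474ms @ 3/2 + 789.474ms (3/2)
6. 1578.947ms @ 3 + 225.564ms (3/7)
7. 1804.511ms @ 24/7 + 225.564ms (3/7)
8. 2030.075ms @ 27/7 + 225.564ms (3/7)
9. 2255.639ms @ 30/7 + 225.564ms (3/7)
10. 2481.203ms @ 33/7 + 225.564ms (3/7)
11. 2706.767ms @ 36/7 + 225.564ms (3/7)
12. 2932.331ms @ 39/7 + 225.564ms (3/7)
13. 3157.895ms @ 6 + 225.564ms (3/7)
14. 3383.459ms @ 45/7 + 225.564ms (3/7)
15. 3609.023ms @ 48/7 + 225.564ms (3/7)
16. 3834.586ms @ 51/7 + 225.564ms (3/7)
17. 4060.15ms @ 54/7 + 225.564ms (3/7)
18. 4285.714ms @ 57/7 + 225.564ms (3/7)
19. 4511.278ms @ 60/7 + 225.564ms (3/7)
20. 4736.842ms @ 9 + 789.474ms (3/2)
21. 5526.316ms @ 21/2 + 789.474ms (3/2)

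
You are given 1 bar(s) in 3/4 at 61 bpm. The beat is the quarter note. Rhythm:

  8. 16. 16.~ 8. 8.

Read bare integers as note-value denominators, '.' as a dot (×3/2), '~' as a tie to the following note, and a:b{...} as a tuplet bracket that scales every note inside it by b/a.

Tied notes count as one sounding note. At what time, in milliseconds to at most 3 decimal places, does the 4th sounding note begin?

1. 0.0ms @ 0 + 737.705ms (3/4)
2. 737.705ms @ 3/4 + 368.852ms (3/8)
3. 1106.557ms @ 9/8 + 1106.557ms (9/8)
4. 2213.115ms @ 9/4 + 737.705ms (3/4)

note 4 onset = 9/4b = 2213.115ms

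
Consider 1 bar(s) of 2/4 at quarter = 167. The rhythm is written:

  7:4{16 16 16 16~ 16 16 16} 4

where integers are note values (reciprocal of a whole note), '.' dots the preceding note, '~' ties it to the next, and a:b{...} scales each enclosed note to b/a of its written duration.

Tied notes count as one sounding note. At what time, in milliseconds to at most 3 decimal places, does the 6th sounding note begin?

note 6 onset = 6/7b = 307.956ms

1. 0.0ms @ 0 + 51.326ms (1/7)
2. 51.326ms @ 1/7 + 51.326ms (1/7)
3. 102.652ms @ 2/7 + 51.326ms (1/7)
4. 153.978ms @ 3/7 + 102.652ms (2/7)
5. 256.63ms @ 5/7 + 51.326ms (1/7)
6. 307.956ms @ 6/7 + 51.326ms (1/7)
7. 359.281ms @ 1 + 359.281ms (1)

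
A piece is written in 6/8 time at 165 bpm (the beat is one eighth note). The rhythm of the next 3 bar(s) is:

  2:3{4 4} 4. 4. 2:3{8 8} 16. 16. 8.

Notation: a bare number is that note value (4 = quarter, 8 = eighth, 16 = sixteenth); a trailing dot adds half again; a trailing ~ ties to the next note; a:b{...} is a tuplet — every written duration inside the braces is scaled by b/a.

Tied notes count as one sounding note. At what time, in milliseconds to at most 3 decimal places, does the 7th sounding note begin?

1. 0.0ms @ 0 + 1090.909ms (3)
2. 1090.909ms @ 3 + 1090.909ms (3)
3. 2181.818ms @ 6 + 1090.909ms (3)
4. 3272.727ms @ 9 + 1090.909ms (3)
5. 4363.636ms @ 12 + 545.455ms (3/2)
6. 4909.091ms @ 27/2 + 545.455ms (3/2)
7. 5454.545ms @ 15 + 272.727ms (3/4)
8. 5727.273ms @ 63/4 + 272.727ms (3/4)
9. 6000.0ms @ 33/2 + 545.455ms (3/2)

note 7 onset = 15b = 5454.545ms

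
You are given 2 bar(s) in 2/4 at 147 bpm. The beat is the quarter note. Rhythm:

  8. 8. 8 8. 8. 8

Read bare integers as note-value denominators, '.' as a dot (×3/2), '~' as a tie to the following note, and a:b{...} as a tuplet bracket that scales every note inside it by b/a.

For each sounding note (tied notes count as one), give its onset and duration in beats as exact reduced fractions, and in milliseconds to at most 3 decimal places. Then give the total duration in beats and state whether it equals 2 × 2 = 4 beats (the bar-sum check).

1) 0.0ms=0b +306.122ms=3/4b
2) 306.122ms=3/4b +306.122ms=3/4b
3) 612.245ms=3/2b +204.082ms=1/2b
4) 816.327ms=2b +306.122ms=3/4b
5) 1122.449ms=11/4b +306.122ms=3/4b
6) 1428.571ms=7/2b +204.082ms=1/2b
Σ=4b of 4 (147bpm 2/4) — PASS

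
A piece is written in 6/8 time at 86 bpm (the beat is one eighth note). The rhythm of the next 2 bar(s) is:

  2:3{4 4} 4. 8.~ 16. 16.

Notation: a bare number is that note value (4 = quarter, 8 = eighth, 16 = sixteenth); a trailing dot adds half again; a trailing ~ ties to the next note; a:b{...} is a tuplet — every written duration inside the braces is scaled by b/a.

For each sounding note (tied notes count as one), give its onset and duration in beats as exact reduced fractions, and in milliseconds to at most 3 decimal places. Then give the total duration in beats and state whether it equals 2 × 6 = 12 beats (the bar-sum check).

1) 0.0ms=0b +2093.023ms=3b
2) 2093.023ms=3b +2093.023ms=3b
3) 4186.047ms=6b +2093.023ms=3b
4) 6279.07ms=9b +1569.767ms=9/4b
5) 7848.837ms=45/4b +523.256ms=3/4b
Σ=12b of 12 (86bpm 6/8) — PASS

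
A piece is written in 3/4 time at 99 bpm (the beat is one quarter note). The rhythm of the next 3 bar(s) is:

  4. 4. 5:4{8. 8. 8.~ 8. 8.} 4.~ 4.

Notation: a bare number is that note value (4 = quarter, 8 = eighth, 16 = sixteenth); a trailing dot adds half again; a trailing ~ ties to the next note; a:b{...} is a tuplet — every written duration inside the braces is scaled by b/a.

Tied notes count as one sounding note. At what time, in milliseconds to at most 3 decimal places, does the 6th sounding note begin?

1. 0.0ms @ 0 + 909.091ms (3/2)
2. 909.091ms @ 3/2 + 909.091ms (3/2)
3. 1818.182ms @ 3 + 363.636ms (3/5)
4. 2181.818ms @ 18/5 + 363.636ms (3/5)
5. 2545.455ms @ 21/5 + 727.273ms (6/5)
6. 3272.727ms @ 27/5 + 363.636ms (3/5)
7. 3636.364ms @ 6 + 1818.182ms (3)

note 6 onset = 27/5b = 3272.727ms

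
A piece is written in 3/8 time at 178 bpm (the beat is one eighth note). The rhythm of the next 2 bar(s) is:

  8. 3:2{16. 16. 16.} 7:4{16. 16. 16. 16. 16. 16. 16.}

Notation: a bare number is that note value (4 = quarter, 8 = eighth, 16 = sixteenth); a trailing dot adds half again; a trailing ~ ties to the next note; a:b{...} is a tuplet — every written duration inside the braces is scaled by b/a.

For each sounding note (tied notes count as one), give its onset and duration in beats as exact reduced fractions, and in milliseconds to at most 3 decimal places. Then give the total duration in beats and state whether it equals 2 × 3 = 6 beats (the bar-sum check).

1) 0.0ms=0b +505.618ms=3/2b
2) 505.618ms=3/2b +168.539ms=1/2b
3) 674.157ms=2b +168.539ms=1/2b
4) 842.697ms=5/2b +168.539ms=1/2b
5) 1011.236ms=3b +144.462ms=3/7b
6) 1155.698ms=24/7b +144.462ms=3/7b
7) 1300.161ms=27/7b +144.462ms=3/7b
8) 1444.623ms=30/7b +144.462ms=3/7b
9) 1589.085ms=33/7b +144.462ms=3/7b
10) 1733.547ms=36/7b +144.462ms=3/7b
11) 1878.01ms=39/7b +144.462ms=3/7b
Σ=6b of 6 (178bpm 3/8) — PASS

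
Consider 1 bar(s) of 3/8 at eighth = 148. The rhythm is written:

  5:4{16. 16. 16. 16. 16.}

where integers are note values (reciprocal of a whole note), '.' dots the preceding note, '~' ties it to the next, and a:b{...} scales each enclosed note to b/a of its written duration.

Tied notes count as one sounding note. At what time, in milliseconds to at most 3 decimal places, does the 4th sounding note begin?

note 4 onset = 9/5b = 729.73ms

1. 0.0ms @ 0 + 243.243ms (3/5)
2. 243.243ms @ 3/5 + 243.243ms (3/5)
3. 486.486ms @ 6/5 + 243.243ms (3/5)
4. 729.73ms @ 9/5 + 243.243ms (3/5)
5. 972.973ms @ 12/5 + 243.243ms (3/5)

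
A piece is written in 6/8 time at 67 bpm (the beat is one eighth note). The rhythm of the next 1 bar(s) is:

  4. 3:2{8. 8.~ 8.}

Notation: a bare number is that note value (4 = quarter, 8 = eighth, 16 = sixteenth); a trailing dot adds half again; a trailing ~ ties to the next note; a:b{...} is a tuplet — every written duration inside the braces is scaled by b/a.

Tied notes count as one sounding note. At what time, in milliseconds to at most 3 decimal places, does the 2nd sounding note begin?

note 2 onset = 3b = 2686.567ms

1. 0.0ms @ 0 + 2686.567ms (3)
2. 2686.567ms @ 3 + 895.522ms (1)
3. 3582.09ms @ 4 + 1791.045ms (2)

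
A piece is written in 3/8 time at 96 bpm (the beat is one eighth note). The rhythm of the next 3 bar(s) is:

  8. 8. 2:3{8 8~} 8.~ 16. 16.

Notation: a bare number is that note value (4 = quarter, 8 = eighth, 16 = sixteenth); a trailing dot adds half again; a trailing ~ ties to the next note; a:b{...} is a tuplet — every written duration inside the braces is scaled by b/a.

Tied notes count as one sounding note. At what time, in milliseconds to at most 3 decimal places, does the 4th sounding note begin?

1. 0.0ms @ 0 + 937.5ms (3/2)
2. 937.5ms @ 3/2 + 937.5ms (3/2)
3. 1875.0ms @ 3 + 937.5ms (3/2)
4. 2812.5ms @ 9/2 + 2343.75ms (15/4)
5. 5156.25ms @ 33/4 + 468.75ms (3/4)

note 4 onset = 9/2b = 2812.5ms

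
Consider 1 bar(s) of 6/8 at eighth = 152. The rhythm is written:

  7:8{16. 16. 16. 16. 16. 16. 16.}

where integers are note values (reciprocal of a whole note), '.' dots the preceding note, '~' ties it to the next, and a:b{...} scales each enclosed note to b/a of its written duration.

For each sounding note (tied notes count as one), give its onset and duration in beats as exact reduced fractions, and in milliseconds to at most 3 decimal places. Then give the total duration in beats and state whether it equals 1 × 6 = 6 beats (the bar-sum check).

1) 0.0ms=0b +338.346ms=6/7b
2) 338.346ms=6/7b +338.346ms=6/7b
3) 676.692ms=12/7b +338.346ms=6/7b
4) 1015.038ms=18/7b +338.346ms=6/7b
5) 1353.383ms=24/7b +338.346ms=6/7b
6) 1691.729ms=30/7b +338.346ms=6/7b
7) 2030.075ms=36/7b +338.346ms=6/7b
Σ=6b of 6 (152bpm 6/8) — PASS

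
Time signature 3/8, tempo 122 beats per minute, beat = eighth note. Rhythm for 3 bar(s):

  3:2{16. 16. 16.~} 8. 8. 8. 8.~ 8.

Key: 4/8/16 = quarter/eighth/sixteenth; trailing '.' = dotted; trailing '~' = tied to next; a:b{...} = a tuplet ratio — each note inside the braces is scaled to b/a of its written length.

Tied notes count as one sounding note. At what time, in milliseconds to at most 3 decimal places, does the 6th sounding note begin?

note 6 onset = 6b = 2950.82ms

1. 0.0ms @ 0 + 245.902ms (1/2)
2. 245.902ms @ 1/2 + 245.902ms (1/2)
3. 491.803ms @ 1 + 983.607ms (2)
4. 1475.41ms @ 3 + 737.705ms (3/2)
5. 2213.115ms @ 9/2 + 737.705ms (3/2)
6. 2950.82ms @ 6 + 1475.41ms (3)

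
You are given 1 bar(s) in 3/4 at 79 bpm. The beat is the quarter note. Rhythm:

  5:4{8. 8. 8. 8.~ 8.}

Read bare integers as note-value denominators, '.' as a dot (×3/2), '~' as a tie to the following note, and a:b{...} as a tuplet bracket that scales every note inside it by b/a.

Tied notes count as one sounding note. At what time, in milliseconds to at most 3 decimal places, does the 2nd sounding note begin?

1. 0.0ms @ 0 + 455.696ms (3/5)
2. 455.696ms @ 3/5 + 455.696ms (3/5)
3. 911.392ms @ 6/5 + 455.696ms (3/5)
4. 1367.089ms @ 9/5 + 911.392ms (6/5)

note 2 onset = 3/5b = 455.696ms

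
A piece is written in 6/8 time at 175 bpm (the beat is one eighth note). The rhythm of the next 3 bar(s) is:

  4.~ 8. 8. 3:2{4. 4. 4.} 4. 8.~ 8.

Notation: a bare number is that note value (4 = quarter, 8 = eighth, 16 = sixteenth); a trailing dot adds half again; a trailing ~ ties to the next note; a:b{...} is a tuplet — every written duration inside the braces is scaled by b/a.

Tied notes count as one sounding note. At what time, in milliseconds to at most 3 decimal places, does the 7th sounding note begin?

note 7 onset = 15b = 5142.857ms

1. 0.0ms @ 0 + 1542.857ms (9/2)
2. 1542.857ms @ 9/2 + 514.286ms (3/2)
3. 2057.143ms @ 6 + 685.714ms (2)
4. 2742.857ms @ 8 + 685.714ms (2)
5. 3428.571ms @ 10 + 685.714ms (2)
6. 4114.286ms @ 12 + 1028.571ms (3)
7. 5142.857ms @ 15 + 1028.571ms (3)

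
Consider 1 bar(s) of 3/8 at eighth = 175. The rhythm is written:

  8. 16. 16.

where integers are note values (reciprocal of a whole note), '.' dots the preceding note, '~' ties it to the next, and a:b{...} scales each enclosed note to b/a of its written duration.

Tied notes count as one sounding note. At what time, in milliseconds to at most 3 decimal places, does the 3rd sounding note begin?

1. 0.0ms @ 0 + 514.286ms (3/2)
2. 514.286ms @ 3/2 + 257.143ms (3/4)
3. 771.429ms @ 9/4 + 257.143ms (3/4)

note 3 onset = 9/4b = 771.429ms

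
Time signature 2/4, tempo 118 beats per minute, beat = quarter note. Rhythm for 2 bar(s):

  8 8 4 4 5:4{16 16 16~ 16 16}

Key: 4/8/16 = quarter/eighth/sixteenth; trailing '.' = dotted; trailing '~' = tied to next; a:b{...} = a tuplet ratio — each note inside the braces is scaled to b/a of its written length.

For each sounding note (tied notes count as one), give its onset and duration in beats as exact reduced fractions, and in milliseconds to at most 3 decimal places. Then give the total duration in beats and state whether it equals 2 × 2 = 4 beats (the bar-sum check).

1) 0.0ms=0b +254.237ms=1/2b
2) 254.237ms=1/2b +254.237ms=1/2b
3) 508.475ms=1b +508.475ms=1b
4) 1016.949ms=2b +508.475ms=1b
5) 1525.424ms=3b +101.695ms=1/5b
6) 1627.119ms=16/5b +101.695ms=1/5b
7) 1728.814ms=17/5b +203.39ms=2/5b
8) 1932.203ms=19/5b +101.695ms=1/5b
Σ=4b of 4 (118bpm 2/4) — PASS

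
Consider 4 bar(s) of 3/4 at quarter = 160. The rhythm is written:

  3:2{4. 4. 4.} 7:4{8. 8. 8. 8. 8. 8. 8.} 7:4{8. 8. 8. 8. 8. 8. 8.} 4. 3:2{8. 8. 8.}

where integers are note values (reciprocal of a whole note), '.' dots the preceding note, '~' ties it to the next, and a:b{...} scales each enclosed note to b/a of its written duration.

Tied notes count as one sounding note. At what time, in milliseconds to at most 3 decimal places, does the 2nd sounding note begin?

1. 0.0ms @ 0 + 375.0ms (1)
2. 375.0ms @ 1 + 375.0ms (1)
3. 750.0ms @ 2 + 375.0ms (1)
4. 1125.0ms @ 3 + 160.714ms (3/7)
5. 1285.714ms @ 24/7 + 160.714ms (3/7)
6. 1446.429ms @ 27/7 + 160.714ms (3/7)
7. 1607.143ms @ 30/7 + 160.714ms (3/7)
8. 1767.857ms @ 33/7 + 160.714ms (3/7)
9. 1928.571ms @ 36/7 + 160.714ms (3/7)
10. 2089.286ms @ 39/7 + 160.714ms (3/7)
11. 2250.0ms @ 6 + 160.714ms (3/7)
12. 2410.714ms @ 45/7 + 160.714ms (3/7)
13. 2571.429ms @ 48/7 + 160.714ms (3/7)
14. 2732.143ms @ 51/7 + 160.714ms (3/7)
15. 2892.857ms @ 54/7 + 160.714ms (3/7)
16. 3053.571ms @ 57/7 + 160.714ms (3/7)
17. 3214.286ms @ 60/7 + 160.714ms (3/7)
18. 3375.0ms @ 9 + 562.5ms (3/2)
19. 3937.5ms @ 21/2 + 187.5ms (1/2)
20. 4125.0ms @ 11 + 187.5ms (1/2)
21. 4312.5ms @ 23/2 + 187.5ms (1/2)

note 2 onset = 1b = 375.0ms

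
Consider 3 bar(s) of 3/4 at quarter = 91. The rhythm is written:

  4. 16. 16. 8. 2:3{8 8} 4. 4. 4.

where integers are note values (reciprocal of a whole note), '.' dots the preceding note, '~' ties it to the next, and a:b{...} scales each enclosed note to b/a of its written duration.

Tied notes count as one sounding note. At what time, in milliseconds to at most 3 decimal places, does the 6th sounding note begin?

1. 0.0ms @ 0 + 989.011ms (3/2)
2. 989.011ms @ 3/2 + 247.253ms (3/8)
3. 1236.264ms @ 15/8 + 247.253ms (3/8)
4. 1483.516ms @ 9/4 + 494.505ms (3/4)
5. 1978.022ms @ 3 + 494.505ms (3/4)
6. 2472.527ms @ 15/4 + 494.505ms (3/4)
7. 2967.033ms @ 9/2 + 989.011ms (3/2)
8. 3956.044ms @ 6 + 989.011ms (3/2)
9. 4945.055ms @ 15/2 + 989.011ms (3/2)

note 6 onset = 15/4b = 2472.527ms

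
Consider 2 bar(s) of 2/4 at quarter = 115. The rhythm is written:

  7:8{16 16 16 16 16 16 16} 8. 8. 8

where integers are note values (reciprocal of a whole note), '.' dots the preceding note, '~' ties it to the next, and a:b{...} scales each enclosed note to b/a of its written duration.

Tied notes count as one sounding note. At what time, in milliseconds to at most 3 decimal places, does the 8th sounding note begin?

note 8 onset = 2b = 1043.478ms

1. 0.0ms @ 0 + 149.068ms (2/7)
2. 149.068ms @ 2/7 + 149.068ms (2/7)
3. 298.137ms @ 4/7 + 149.068ms (2/7)
4. 447.205ms @ 6/7 + 149.068ms (2/7)
5. 596.273ms @ 8/7 + 149.068ms (2/7)
6. 745.342ms @ 10/7 + 149.068ms (2/7)
7. 894.41ms @ 12/7 + 149.068ms (2/7)
8. 1043.478ms @ 2 + 391.304ms (3/4)
9. 1434.783ms @ 11/4 + 391.304ms (3/4)
10. 1826.087ms @ 7/2 + 260.87ms (1/2)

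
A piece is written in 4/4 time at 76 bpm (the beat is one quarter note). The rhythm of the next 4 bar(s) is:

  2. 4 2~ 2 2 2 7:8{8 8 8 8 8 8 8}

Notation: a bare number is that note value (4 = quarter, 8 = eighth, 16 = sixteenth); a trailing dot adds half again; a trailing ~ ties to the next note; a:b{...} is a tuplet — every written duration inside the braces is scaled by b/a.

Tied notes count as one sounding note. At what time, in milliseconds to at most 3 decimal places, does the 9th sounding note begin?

1. 0.0ms @ 0 + 2368.421ms (3)
2. 2368.421ms @ 3 + 789.474ms (1)
3. 3157.895ms @ 4 + 3157.895ms (4)
4. 6315.789ms @ 8 + 1578.947ms (2)
5. 7894.737ms @ 10 + 1578.947ms (2)
6. 9473.684ms @ 12 + 451.128ms (4/7)
7. 9924.812ms @ 88/7 + 451.128ms (4/7)
8. 10375.94ms @ 92/7 + 451.128ms (4/7)
9. 10827.068ms @ 96/7 + 451.128ms (4/7)
10. 11278.195ms @ 100/7 + 451.128ms (4/7)
11. 11729.323ms @ 104/7 + 451.128ms (4/7)
12. 12180.451ms @ 108/7 + 451.128ms (4/7)

note 9 onset = 96/7b = 10827.068ms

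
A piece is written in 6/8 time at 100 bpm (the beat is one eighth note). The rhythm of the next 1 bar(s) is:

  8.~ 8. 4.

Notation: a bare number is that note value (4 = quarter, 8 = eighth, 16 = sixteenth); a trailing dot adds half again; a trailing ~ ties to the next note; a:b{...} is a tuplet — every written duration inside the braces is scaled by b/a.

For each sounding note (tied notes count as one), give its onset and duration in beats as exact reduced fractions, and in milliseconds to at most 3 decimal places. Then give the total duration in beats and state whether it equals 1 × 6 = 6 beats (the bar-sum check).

1) 0.0ms=0b +1800.0ms=3b
2) 1800.0ms=3b +1800.0ms=3b
Σ=6b of 6 (100bpm 6/8) — PASS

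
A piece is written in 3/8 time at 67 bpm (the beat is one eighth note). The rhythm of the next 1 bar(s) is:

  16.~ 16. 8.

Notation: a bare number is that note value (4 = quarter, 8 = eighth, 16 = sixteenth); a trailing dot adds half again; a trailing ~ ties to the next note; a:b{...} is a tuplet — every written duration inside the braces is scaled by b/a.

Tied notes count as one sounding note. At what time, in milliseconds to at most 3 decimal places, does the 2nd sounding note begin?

1. 0.0ms @ 0 + 1343.284ms (3/2)
2. 1343.284ms @ 3/2 + 1343.284ms (3/2)

note 2 onset = 3/2b = 1343.284ms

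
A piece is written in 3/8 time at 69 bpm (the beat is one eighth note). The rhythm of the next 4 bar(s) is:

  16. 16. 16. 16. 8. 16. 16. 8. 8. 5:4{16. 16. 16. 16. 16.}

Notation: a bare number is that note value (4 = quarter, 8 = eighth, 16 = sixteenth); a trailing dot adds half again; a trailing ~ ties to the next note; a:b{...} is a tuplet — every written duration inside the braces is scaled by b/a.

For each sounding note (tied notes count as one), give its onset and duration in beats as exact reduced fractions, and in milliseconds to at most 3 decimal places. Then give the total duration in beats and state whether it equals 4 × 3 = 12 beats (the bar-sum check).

1) 0.0ms=0b +652.174ms=3/4b
2) 652.174ms=3/4b +652.174ms=3/4b
3) 1304.348ms=3/2b +652.174ms=3/4b
4) 1956.522ms=9/4b +652.174ms=3/4b
5) 2608.696ms=3b +1304.348ms=3/2b
6) 3913.043ms=9/2b +652.174ms=3/4b
7) 4565.217ms=21/4b +652.174ms=3/4b
8) 5217.391ms=6b +1304.348ms=3/2b
9) 6521.739ms=15/2b +1304.348ms=3/2b
10) 7826.087ms=9b +521.739ms=3/5b
11) 8347.826ms=48/5b +521.739ms=3/5b
12) 8869.565ms=51/5b +521.739ms=3/5b
13) 9391.304ms=54/5b +521.739ms=3/5b
14) 9913.043ms=57/5b +521.739ms=3/5b
Σ=12b of 12 (69bpm 3/8) — PASS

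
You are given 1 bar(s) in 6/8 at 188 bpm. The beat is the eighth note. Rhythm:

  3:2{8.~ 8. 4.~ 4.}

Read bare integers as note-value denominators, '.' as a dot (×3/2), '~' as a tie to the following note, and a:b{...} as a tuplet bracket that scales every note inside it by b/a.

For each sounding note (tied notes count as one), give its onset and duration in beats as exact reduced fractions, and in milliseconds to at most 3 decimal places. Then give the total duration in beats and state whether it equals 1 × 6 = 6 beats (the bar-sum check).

1) 0.0ms=0b +638.298ms=2b
2) 638.298ms=2b +1276.596ms=4b
Σ=6b of 6 (188bpm 6/8) — PASS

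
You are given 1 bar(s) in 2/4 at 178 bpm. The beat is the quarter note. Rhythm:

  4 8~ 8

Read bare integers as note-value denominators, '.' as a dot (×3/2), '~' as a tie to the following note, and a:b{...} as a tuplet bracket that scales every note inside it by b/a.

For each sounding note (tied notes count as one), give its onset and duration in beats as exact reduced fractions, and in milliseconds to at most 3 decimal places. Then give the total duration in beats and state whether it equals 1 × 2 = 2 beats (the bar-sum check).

1) 0.0ms=0b +337.079ms=1b
2) 337.079ms=1b +337.079ms=1b
Σ=2b of 2 (178bpm 2/4) — PASS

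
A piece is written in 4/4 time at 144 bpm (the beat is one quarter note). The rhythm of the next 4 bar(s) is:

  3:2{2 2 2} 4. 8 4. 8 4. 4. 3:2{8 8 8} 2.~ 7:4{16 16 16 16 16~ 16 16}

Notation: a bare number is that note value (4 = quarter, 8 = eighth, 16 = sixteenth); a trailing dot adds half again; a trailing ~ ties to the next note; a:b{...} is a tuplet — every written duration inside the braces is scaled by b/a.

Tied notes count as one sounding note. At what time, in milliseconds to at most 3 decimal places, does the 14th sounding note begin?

note 14 onset = 106/7b = 6309.524ms

1. 0.0ms @ 0 + 555.556ms (4/3)
2. 555.556ms @ 4/3 + 555.556ms (4/3)
3. 1111.111ms @ 8/3 + 555.556ms (4/3)
4. 1666.667ms @ 4 + 625.0ms (3/2)
5. 2291.667ms @ 11/2 + 208.333ms (1/2)
6. 2500.0ms @ 6 + 625.0ms (3/2)
7. 3125.0ms @ 15/2 + 208.333ms (1/2)
8. 3333.333ms @ 8 + 625.0ms (3/2)
9. 3958.333ms @ 19/2 + 625.0ms (3/2)
10. 4583.333ms @ 11 + 138.889ms (1/3)
11. 4722.222ms @ 34/3 + 138.889ms (1/3)
12. 4861.111ms @ 35/3 + 138.889ms (1/3)
13. 5000.0ms @ 12 + 1309.524ms (22/7)
14. 6309.524ms @ 106/7 + 59.524ms (1/7)
15. 6369.048ms @ 107/7 + 59.524ms (1/7)
16. 6428.571ms @ 108/7 + 59.524ms (1/7)
17. 6488.095ms @ 109/7 + 119.048ms (2/7)
18. 6607.143ms @ 111/7 + 59.524ms (1/7)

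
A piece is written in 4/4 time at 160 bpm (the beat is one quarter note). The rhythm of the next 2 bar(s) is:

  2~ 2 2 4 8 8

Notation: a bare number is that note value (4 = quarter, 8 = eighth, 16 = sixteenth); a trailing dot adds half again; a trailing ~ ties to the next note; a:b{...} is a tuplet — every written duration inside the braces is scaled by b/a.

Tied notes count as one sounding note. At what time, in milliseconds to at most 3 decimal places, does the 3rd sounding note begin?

note 3 onset = 6b = 2250.0ms

1. 0.0ms @ 0 + 1500.0ms (4)
2. 1500.0ms @ 4 + 750.0ms (2)
3. 2250.0ms @ 6 + 375.0ms (1)
4. 2625.0ms @ 7 + 187.5ms (1/2)
5. 2812.5ms @ 15/2 + 187.5ms (1/2)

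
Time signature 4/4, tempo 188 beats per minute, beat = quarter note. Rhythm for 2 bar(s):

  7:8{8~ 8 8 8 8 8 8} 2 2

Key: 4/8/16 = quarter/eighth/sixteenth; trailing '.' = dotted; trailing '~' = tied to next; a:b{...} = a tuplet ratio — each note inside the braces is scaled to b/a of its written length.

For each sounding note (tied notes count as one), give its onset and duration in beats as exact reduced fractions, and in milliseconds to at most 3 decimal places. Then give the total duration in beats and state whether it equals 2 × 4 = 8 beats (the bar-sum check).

1) 0.0ms=0b +364.742ms=8/7b
2) 364.742ms=8/7b +182.371ms=4/7b
3) 547.112ms=12/7b +182.371ms=4/7b
4) 729.483ms=16/7b +182.371ms=4/7b
5) 911.854ms=20/7b +182.371ms=4/7b
6) 1094.225ms=24/7b +182.371ms=4/7b
7) 1276.596ms=4b +638.298ms=2b
8) 1914.894ms=6b +638.298ms=2b
Σ=8b of 8 (188bpm 4/4) — PASS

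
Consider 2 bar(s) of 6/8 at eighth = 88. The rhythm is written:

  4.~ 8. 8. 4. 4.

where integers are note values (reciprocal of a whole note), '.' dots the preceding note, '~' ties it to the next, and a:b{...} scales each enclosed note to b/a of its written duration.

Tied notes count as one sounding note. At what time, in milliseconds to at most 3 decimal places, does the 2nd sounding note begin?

note 2 onset = 9/2b = 3068.182ms

1. 0.0ms @ 0 + 3068.182ms (9/2)
2. 3068.182ms @ 9/2 + 1022.727ms (3/2)
3. 4090.909ms @ 6 + 2045.455ms (3)
4. 6136.364ms @ 9 + 2045.455ms (3)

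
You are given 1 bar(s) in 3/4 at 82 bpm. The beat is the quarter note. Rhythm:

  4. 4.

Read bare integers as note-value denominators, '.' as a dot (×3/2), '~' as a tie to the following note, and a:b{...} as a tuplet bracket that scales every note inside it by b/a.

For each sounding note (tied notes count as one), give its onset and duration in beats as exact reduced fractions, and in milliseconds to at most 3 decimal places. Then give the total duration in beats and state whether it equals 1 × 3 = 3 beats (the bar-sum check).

1) 0.0ms=0b +1097.561ms=3/2b
2) 1097.561ms=3/2b +1097.561ms=3/2b
Σ=3b of 3 (82bpm 3/4) — PASS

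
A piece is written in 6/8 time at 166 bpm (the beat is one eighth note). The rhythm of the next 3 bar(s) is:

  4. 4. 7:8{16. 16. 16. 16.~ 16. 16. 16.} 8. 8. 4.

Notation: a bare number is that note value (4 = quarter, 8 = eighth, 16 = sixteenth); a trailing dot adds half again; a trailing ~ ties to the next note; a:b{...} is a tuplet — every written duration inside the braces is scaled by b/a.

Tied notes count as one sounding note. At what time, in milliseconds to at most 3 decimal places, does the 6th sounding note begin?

1. 0.0ms @ 0 + 1084.337ms (3)
2. 1084.337ms @ 3 + 1084.337ms (3)
3. 2168.675ms @ 6 + 309.811ms (6/7)
4. 2478.485ms @ 48/7 + 309.811ms (6/7)
5. 2788.296ms @ 54/7 + 309.811ms (6/7)
6. 3098.107ms @ 60/7 + 619.621ms (12/7)
7. 3717.728ms @ 72/7 + 309.811ms (6/7)
8. 4027.539ms @ 78/7 + 309.811ms (6/7)
9. 4337.349ms @ 12 + 542.169ms (3/2)
10. 4879.518ms @ 27/2 + 542.169ms (3/2)
11. 5421.687ms @ 15 + 1084.337ms (3)

note 6 onset = 60/7b = 3098.107ms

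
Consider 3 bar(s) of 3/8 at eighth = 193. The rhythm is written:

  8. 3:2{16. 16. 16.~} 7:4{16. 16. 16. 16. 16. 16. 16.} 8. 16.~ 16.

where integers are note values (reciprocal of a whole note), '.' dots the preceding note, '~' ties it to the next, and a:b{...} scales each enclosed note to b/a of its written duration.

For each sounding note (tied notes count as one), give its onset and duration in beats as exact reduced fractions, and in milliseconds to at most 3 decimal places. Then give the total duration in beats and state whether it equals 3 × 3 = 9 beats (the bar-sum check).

1) 0.0ms=0b +466.321ms=3/2b
2) 466.321ms=3/2b +155.44ms=1/2b
3) 621.762ms=2b +155.44ms=1/2b
4) 777.202ms=5/2b +288.675ms=13/14b
5) 1065.877ms=24/7b +133.235ms=3/7b
6) 1199.112ms=27/7b +133.235ms=3/7b
7) 1332.346ms=30/7b +133.235ms=3/7b
8) 1465.581ms=33/7b +133.235ms=3/7b
9) 1598.816ms=36/7b +133.235ms=3/7b
10) 1732.05ms=39/7b +133.235ms=3/7b
11) 1865.285ms=6b +466.321ms=3/2b
12) 2331.606ms=15/2b +466.321ms=3/2b
Σ=9b of 9 (193bpm 3/8) — PASS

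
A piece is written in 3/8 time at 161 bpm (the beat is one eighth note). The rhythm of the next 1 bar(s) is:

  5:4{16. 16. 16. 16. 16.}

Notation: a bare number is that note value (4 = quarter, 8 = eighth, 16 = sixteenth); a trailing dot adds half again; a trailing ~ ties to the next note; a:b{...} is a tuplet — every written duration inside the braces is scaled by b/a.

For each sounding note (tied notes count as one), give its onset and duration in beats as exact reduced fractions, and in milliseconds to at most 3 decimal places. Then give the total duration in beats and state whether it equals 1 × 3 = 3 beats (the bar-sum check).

1) 0.0ms=0b +223.602ms=3/5b
2) 223.602ms=3/5b +223.602ms=3/5b
3) 447.205ms=6/5b +223.602ms=3/5b
4) 670.807ms=9/5b +223.602ms=3/5b
5) 894.41ms=12/5b +223.602ms=3/5b
Σ=3b of 3 (161bpm 3/8) — PASS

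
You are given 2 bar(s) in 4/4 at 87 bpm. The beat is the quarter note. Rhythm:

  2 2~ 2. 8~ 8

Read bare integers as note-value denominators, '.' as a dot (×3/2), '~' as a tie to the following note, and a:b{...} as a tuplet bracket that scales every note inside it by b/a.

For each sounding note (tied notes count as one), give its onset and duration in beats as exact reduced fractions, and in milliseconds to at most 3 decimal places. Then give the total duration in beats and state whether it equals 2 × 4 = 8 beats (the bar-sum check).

1) 0.0ms=0b +1379.31ms=2b
2) 1379.31ms=2b +3448.276ms=5b
3) 4827.586ms=7b +689.655ms=1b
Σ=8b of 8 (87bpm 4/4) — PASS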